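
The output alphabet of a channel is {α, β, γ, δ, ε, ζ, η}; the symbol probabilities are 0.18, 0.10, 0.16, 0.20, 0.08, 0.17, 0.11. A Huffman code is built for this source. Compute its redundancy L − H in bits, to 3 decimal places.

Entropy H = −Σ p log₂ p ≈ 2.7413 bits.
Huffman merges: 2/25+1/10→9/50; 11/100+4/25→27/100; 17/100+9/50→7/20; 9/50+1/5→19/50; 27/100+7/20→31/50; 19/50+31/50→1. L = 14/5 ≈ 2.8000.
L − H = 2.8000 − 2.7413 = 0.059 bits.

0.059 bits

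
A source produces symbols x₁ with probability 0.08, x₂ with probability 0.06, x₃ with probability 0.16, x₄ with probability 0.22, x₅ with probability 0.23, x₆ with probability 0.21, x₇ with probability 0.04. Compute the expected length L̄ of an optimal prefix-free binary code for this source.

2.62 bits/symbol

Repeatedly combine the two least-probable nodes; the expected code length is the sum of the merged weights.
merge 1/25 + 3/50 → 1/10
merge 2/25 + 1/10 → 9/50
merge 4/25 + 9/50 → 17/50
merge 21/100 + 11/50 → 43/100
merge 23/100 + 17/50 → 57/100
merge 43/100 + 57/100 → 1
L = 1/10 + 9/50 + 17/50 + 43/100 + 57/100 + 1 = 131/50 = 2.62 bits/symbol.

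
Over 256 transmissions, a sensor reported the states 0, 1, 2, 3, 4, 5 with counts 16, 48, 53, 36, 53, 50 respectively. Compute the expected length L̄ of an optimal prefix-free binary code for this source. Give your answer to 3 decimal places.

2.586 bits/symbol

Probabilities are the counts divided by 256.
Repeatedly combine the two least-probable nodes; the expected code length is the sum of the merged weights.
merge 1/16 + 9/64 → 13/64
merge 3/16 + 25/128 → 49/128
merge 13/64 + 53/256 → 105/256
merge 53/256 + 49/128 → 151/256
merge 105/256 + 151/256 → 1
L = 13/64 + 49/128 + 105/256 + 151/256 + 1 = 331/128 ≈ 2.586 bits/symbol.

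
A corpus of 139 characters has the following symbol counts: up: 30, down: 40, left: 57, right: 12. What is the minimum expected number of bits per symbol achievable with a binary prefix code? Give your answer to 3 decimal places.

Probabilities are the counts divided by 139.
Repeatedly combine the two least-probable nodes; the expected code length is the sum of the merged weights.
merge 12/139 + 30/139 → 42/139
merge 40/139 + 42/139 → 82/139
merge 57/139 + 82/139 → 1
L = 42/139 + 82/139 + 1 = 263/139 ≈ 1.892 bits/symbol.

1.892 bits/symbol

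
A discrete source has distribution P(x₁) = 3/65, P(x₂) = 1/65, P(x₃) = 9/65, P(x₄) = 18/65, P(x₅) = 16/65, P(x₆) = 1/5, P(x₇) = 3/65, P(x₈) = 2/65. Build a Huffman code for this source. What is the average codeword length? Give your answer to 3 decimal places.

2.554 bits/symbol

Repeatedly combine the two least-probable nodes; the expected code length is the sum of the merged weights.
merge 1/65 + 2/65 → 3/65
merge 3/65 + 3/65 → 6/65
merge 3/65 + 6/65 → 9/65
merge 9/65 + 9/65 → 18/65
merge 1/5 + 16/65 → 29/65
merge 18/65 + 18/65 → 36/65
merge 29/65 + 36/65 → 1
L = 3/65 + 6/65 + 9/65 + 18/65 + 29/65 + 36/65 + 1 = 166/65 ≈ 2.554 bits/symbol.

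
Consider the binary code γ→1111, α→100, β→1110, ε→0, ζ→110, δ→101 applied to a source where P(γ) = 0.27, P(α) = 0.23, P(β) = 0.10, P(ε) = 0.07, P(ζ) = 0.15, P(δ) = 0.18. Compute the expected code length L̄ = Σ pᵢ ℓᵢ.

L̄ = Σ pᵢ·ℓᵢ = 0.27·4 + 0.23·3 + 0.10·4 + 0.07·1 + 0.15·3 + 0.18·3 = 3.23 bits/symbol.

3.23 bits/symbol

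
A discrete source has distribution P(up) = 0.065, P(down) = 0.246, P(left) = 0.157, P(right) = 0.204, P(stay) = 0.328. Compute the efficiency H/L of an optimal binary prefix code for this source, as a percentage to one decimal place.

97.6%

Entropy H = −Σ p log₂ p ≈ 2.1688 bits.
Huffman merges: 13/200+157/1000→111/500; 51/250+111/500→213/500; 123/500+41/125→287/500; 213/500+287/500→1. L = 1111/500 ≈ 2.2220.
Efficiency = H/L = 2.1688/2.2220 = 97.6%.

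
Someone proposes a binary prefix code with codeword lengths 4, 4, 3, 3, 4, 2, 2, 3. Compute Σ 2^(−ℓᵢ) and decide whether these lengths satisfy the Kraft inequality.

With common denominator 2^4 = 16: Σ 2^(−ℓᵢ) = 1/16 + 1/16 + 2/16 + 2/16 + 1/16 + 4/16 + 4/16 + 2/16 = 17/16 = 1.0625.
Kraft's inequality requires Σ ≤ 1; here Σ = 1.0625 > 1, so no such prefix code exists.

1.0625; no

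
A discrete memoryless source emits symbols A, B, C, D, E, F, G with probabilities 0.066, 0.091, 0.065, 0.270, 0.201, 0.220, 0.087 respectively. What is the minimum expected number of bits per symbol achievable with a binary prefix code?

Repeatedly combine the two least-probable nodes; the expected code length is the sum of the merged weights.
merge 13/200 + 33/500 → 131/1000
merge 87/1000 + 91/1000 → 89/500
merge 131/1000 + 89/500 → 309/1000
merge 201/1000 + 11/50 → 421/1000
merge 27/100 + 309/1000 → 579/1000
merge 421/1000 + 579/1000 → 1
L = 131/1000 + 89/500 + 309/1000 + 421/1000 + 579/1000 + 1 = 1309/500 = 2.618 bits/symbol.

2.618 bits/symbol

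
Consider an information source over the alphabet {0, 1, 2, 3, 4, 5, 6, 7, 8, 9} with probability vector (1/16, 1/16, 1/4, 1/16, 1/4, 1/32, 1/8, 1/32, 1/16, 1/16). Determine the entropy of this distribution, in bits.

Each probability is a power of 1/2, so log₂(1/p) is an integer.
H = Σ p·log₂(1/p) = 1/16·4 + 1/16·4 + 1/4·2 + 1/16·4 + 1/4·2 + 1/32·5 + 1/8·3 + 1/32·5 + 1/16·4 + 1/16·4 = 2.9375 bits.

2.9375 bits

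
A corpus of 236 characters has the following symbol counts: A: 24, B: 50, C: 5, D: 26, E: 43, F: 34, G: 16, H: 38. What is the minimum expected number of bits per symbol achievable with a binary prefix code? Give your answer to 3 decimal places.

2.877 bits/symbol

Probabilities are the counts divided by 236.
Repeatedly combine the two least-probable nodes; the expected code length is the sum of the merged weights.
merge 5/236 + 4/59 → 21/236
merge 21/236 + 6/59 → 45/236
merge 13/118 + 17/118 → 15/59
merge 19/118 + 43/236 → 81/236
merge 45/236 + 25/118 → 95/236
merge 15/59 + 81/236 → 141/236
merge 95/236 + 141/236 → 1
L = 21/236 + 45/236 + 15/59 + 81/236 + 95/236 + 141/236 + 1 = 679/236 ≈ 2.877 bits/symbol.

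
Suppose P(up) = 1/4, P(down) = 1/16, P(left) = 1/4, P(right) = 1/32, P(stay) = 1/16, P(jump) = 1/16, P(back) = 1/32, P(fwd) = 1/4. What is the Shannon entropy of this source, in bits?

Each probability is a power of 1/2, so log₂(1/p) is an integer.
H = Σ p·log₂(1/p) = 1/4·2 + 1/16·4 + 1/4·2 + 1/32·5 + 1/16·4 + 1/16·4 + 1/32·5 + 1/4·2 = 2.5625 bits.

2.5625 bits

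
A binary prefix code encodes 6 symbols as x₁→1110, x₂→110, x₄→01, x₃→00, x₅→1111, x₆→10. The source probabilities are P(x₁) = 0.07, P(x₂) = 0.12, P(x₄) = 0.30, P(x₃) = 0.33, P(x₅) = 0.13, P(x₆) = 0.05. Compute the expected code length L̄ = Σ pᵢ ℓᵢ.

L̄ = Σ pᵢ·ℓᵢ = 0.07·4 + 0.12·3 + 0.30·2 + 0.33·2 + 0.13·4 + 0.05·2 = 2.52 bits/symbol.

2.52 bits/symbol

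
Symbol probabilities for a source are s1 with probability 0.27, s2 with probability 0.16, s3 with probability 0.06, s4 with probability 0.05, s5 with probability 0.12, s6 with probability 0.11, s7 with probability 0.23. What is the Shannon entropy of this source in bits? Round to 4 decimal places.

2.5977 bits

H = −Σ pᵢ log₂ pᵢ.
−0.27·log₂(0.27) = 0.5100
−0.16·log₂(0.16) = 0.4230
−0.06·log₂(0.06) = 0.2435
−0.05·log₂(0.05) = 0.2161
−0.12·log₂(0.12) = 0.3671
−0.11·log₂(0.11) = 0.3503
−0.23·log₂(0.23) = 0.4877
Sum ≈ 2.5977 → 2.5977 bits.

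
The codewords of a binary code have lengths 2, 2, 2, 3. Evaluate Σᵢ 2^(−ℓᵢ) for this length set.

With common denominator 2^3 = 8: Σ 2^(−ℓᵢ) = 2/8 + 2/8 + 2/8 + 1/8 = 7/8 = 0.875.

0.875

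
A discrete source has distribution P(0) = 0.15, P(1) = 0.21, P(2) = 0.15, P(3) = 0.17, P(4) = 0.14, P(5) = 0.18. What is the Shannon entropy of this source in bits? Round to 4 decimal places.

2.5709 bits

H = −Σ pᵢ log₂ pᵢ.
−0.15·log₂(0.15) = 0.4105
−0.21·log₂(0.21) = 0.4728
−0.15·log₂(0.15) = 0.4105
−0.17·log₂(0.17) = 0.4346
−0.14·log₂(0.14) = 0.3971
−0.18·log₂(0.18) = 0.4453
Sum ≈ 2.5709 → 2.5709 bits.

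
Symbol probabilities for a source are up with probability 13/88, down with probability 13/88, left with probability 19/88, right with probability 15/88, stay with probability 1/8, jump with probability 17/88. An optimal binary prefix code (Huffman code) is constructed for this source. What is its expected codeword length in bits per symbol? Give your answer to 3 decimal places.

Repeatedly combine the two least-probable nodes; the expected code length is the sum of the merged weights.
merge 1/8 + 13/88 → 3/11
merge 13/88 + 15/88 → 7/22
merge 17/88 + 19/88 → 9/22
merge 3/11 + 7/22 → 13/22
merge 9/22 + 13/22 → 1
L = 3/11 + 7/22 + 9/22 + 13/22 + 1 = 57/22 ≈ 2.591 bits/symbol.

2.591 bits/symbol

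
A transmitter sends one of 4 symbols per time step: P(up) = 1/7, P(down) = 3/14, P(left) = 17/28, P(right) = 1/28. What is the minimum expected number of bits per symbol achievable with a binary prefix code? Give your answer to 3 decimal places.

Repeatedly combine the two least-probable nodes; the expected code length is the sum of the merged weights.
merge 1/28 + 1/7 → 5/28
merge 5/28 + 3/14 → 11/28
merge 11/28 + 17/28 → 1
L = 5/28 + 11/28 + 1 = 11/7 ≈ 1.571 bits/symbol.

1.571 bits/symbol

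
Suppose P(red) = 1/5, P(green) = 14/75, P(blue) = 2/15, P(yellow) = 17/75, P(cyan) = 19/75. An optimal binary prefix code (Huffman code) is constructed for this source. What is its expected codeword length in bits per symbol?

2.32 bits/symbol

Repeatedly combine the two least-probable nodes; the expected code length is the sum of the merged weights.
merge 2/15 + 14/75 → 8/25
merge 1/5 + 17/75 → 32/75
merge 19/75 + 8/25 → 43/75
merge 32/75 + 43/75 → 1
L = 8/25 + 32/75 + 43/75 + 1 = 58/25 = 2.32 bits/symbol.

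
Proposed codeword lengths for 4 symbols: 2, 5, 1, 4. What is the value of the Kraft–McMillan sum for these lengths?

0.84375

With common denominator 2^5 = 32: Σ 2^(−ℓᵢ) = 8/32 + 1/32 + 16/32 + 2/32 = 27/32 = 0.84375.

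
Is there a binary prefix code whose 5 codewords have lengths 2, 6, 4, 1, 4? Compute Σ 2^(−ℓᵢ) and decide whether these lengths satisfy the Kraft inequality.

With common denominator 2^6 = 64: Σ 2^(−ℓᵢ) = 16/64 + 1/64 + 4/64 + 32/64 + 4/64 = 57/64 = 0.890625.
Kraft's inequality requires Σ ≤ 1; here Σ = 0.890625 ≤ 1, so such a prefix code exists.

0.890625; yes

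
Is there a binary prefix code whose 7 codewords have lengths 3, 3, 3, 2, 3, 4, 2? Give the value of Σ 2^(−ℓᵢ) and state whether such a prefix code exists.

With common denominator 2^4 = 16: Σ 2^(−ℓᵢ) = 2/16 + 2/16 + 2/16 + 4/16 + 2/16 + 1/16 + 4/16 = 17/16 = 1.0625.
Kraft's inequality requires Σ ≤ 1; here Σ = 1.0625 > 1, so no such prefix code exists.

1.0625; no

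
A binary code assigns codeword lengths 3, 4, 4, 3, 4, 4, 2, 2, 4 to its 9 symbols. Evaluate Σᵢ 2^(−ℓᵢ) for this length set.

With common denominator 2^4 = 16: Σ 2^(−ℓᵢ) = 2/16 + 1/16 + 1/16 + 2/16 + 1/16 + 1/16 + 4/16 + 4/16 + 1/16 = 17/16 = 1.0625.

1.0625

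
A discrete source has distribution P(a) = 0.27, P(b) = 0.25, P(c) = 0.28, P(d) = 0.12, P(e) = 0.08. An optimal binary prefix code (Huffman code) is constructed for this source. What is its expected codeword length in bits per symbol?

Repeatedly combine the two least-probable nodes; the expected code length is the sum of the merged weights.
merge 2/25 + 3/25 → 1/5
merge 1/5 + 1/4 → 9/20
merge 27/100 + 7/25 → 11/20
merge 9/20 + 11/20 → 1
L = 1/5 + 9/20 + 11/20 + 1 = 11/5 = 2.2 bits/symbol.

2.2 bits/symbol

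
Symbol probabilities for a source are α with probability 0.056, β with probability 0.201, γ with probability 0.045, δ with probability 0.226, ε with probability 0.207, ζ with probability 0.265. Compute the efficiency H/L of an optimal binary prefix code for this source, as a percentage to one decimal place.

Entropy H = −Σ p log₂ p ≈ 2.3625 bits.
Huffman merges: 9/200+7/125→101/1000; 101/1000+201/1000→151/500; 207/1000+113/500→433/1000; 53/200+151/500→567/1000; 433/1000+567/1000→1. L = 2403/1000 ≈ 2.4030.
Efficiency = H/L = 2.3625/2.4030 = 98.3%.

98.3%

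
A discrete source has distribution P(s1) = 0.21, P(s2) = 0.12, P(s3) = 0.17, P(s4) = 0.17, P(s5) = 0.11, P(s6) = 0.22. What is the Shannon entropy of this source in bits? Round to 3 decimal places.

2.540 bits

H = −Σ pᵢ log₂ pᵢ.
−0.21·log₂(0.21) = 0.4728
−0.12·log₂(0.12) = 0.3671
−0.17·log₂(0.17) = 0.4346
−0.17·log₂(0.17) = 0.4346
−0.11·log₂(0.11) = 0.3503
−0.22·log₂(0.22) = 0.4806
Sum ≈ 2.5399 → 2.540 bits.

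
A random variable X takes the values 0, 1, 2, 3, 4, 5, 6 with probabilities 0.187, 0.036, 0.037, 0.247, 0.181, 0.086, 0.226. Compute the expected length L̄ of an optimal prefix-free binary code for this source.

Repeatedly combine the two least-probable nodes; the expected code length is the sum of the merged weights.
merge 9/250 + 37/1000 → 73/1000
merge 73/1000 + 43/500 → 159/1000
merge 159/1000 + 181/1000 → 17/50
merge 187/1000 + 113/500 → 413/1000
merge 247/1000 + 17/50 → 587/1000
merge 413/1000 + 587/1000 → 1
L = 73/1000 + 159/1000 + 17/50 + 413/1000 + 587/1000 + 1 = 643/250 = 2.572 bits/symbol.

2.572 bits/symbol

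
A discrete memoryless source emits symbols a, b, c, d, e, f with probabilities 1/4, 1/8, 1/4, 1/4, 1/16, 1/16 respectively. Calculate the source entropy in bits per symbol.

Each probability is a power of 1/2, so log₂(1/p) is an integer.
H = Σ p·log₂(1/p) = 1/4·2 + 1/8·3 + 1/4·2 + 1/4·2 + 1/16·4 + 1/16·4 = 2.375 bits.

2.375 bits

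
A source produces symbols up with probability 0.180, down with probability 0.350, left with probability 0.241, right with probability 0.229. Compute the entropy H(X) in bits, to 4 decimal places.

1.9571 bits

H = −Σ pᵢ log₂ pᵢ.
−0.180·log₂(0.180) = 0.4453
−0.350·log₂(0.350) = 0.5301
−0.241·log₂(0.241) = 0.4947
−0.229·log₂(0.229) = 0.4870
Sum ≈ 1.9571 → 1.9571 bits.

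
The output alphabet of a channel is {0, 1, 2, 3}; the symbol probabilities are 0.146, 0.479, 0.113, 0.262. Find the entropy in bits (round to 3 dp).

H = −Σ pᵢ log₂ pᵢ.
−0.146·log₂(0.146) = 0.4053
−0.479·log₂(0.479) = 0.5087
−0.113·log₂(0.113) = 0.3555
−0.262·log₂(0.262) = 0.5063
Sum ≈ 1.7757 → 1.776 bits.

1.776 bits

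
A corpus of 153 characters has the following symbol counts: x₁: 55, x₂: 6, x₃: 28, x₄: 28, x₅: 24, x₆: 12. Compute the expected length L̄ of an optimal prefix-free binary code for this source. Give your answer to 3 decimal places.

Probabilities are the counts divided by 153.
Repeatedly combine the two least-probable nodes; the expected code length is the sum of the merged weights.
merge 2/51 + 4/51 → 2/17
merge 2/17 + 8/51 → 14/51
merge 28/153 + 28/153 → 56/153
merge 14/51 + 55/153 → 97/153
merge 56/153 + 97/153 → 1
L = 2/17 + 14/51 + 56/153 + 97/153 + 1 = 122/51 ≈ 2.392 bits/symbol.

2.392 bits/symbol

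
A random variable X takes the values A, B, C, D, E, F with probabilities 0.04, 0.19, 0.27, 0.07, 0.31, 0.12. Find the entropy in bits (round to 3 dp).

2.310 bits

H = −Σ pᵢ log₂ pᵢ.
−0.04·log₂(0.04) = 0.1858
−0.19·log₂(0.19) = 0.4552
−0.27·log₂(0.27) = 0.5100
−0.07·log₂(0.07) = 0.2686
−0.31·log₂(0.31) = 0.5238
−0.12·log₂(0.12) = 0.3671
Sum ≈ 2.3104 → 2.310 bits.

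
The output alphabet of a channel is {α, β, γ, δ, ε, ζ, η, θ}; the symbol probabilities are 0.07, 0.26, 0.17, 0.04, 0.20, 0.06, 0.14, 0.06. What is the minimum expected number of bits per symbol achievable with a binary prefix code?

2.77 bits/symbol

Repeatedly combine the two least-probable nodes; the expected code length is the sum of the merged weights.
merge 1/25 + 3/50 → 1/10
merge 3/50 + 7/100 → 13/100
merge 1/10 + 13/100 → 23/100
merge 7/50 + 17/100 → 31/100
merge 1/5 + 23/100 → 43/100
merge 13/50 + 31/100 → 57/100
merge 43/100 + 57/100 → 1
L = 1/10 + 13/100 + 23/100 + 31/100 + 43/100 + 57/100 + 1 = 277/100 = 2.77 bits/symbol.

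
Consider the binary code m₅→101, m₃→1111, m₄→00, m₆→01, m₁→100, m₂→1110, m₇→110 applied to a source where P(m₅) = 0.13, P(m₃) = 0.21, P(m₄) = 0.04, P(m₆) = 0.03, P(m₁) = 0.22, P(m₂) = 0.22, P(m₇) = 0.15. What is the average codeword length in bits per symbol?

3.36 bits/symbol

L̄ = Σ pᵢ·ℓᵢ = 0.13·3 + 0.21·4 + 0.04·2 + 0.03·2 + 0.22·3 + 0.22·4 + 0.15·3 = 3.36 bits/symbol.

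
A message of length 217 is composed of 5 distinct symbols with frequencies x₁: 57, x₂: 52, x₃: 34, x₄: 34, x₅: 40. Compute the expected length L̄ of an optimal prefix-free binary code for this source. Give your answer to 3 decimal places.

Probabilities are the counts divided by 217.
Repeatedly combine the two least-probable nodes; the expected code length is the sum of the merged weights.
merge 34/217 + 34/217 → 68/217
merge 40/217 + 52/217 → 92/217
merge 57/217 + 68/217 → 125/217
merge 92/217 + 125/217 → 1
L = 68/217 + 92/217 + 125/217 + 1 = 502/217 ≈ 2.313 bits/symbol.

2.313 bits/symbol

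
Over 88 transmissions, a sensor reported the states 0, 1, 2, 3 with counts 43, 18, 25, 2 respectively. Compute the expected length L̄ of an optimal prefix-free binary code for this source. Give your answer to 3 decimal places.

Probabilities are the counts divided by 88.
Repeatedly combine the two least-probable nodes; the expected code length is the sum of the merged weights.
merge 1/44 + 9/44 → 5/22
merge 5/22 + 25/88 → 45/88
merge 43/88 + 45/88 → 1
L = 5/22 + 45/88 + 1 = 153/88 ≈ 1.739 bits/symbol.

1.739 bits/symbol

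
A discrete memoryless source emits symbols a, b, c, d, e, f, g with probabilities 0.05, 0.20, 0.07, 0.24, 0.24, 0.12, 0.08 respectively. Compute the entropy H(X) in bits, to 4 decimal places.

H = −Σ pᵢ log₂ pᵢ.
−0.05·log₂(0.05) = 0.2161
−0.20·log₂(0.20) = 0.4644
−0.07·log₂(0.07) = 0.2686
−0.24·log₂(0.24) = 0.4941
−0.24·log₂(0.24) = 0.4941
−0.12·log₂(0.12) = 0.3671
−0.08·log₂(0.08) = 0.2915
Sum ≈ 2.5959 → 2.5959 bits.

2.5959 bits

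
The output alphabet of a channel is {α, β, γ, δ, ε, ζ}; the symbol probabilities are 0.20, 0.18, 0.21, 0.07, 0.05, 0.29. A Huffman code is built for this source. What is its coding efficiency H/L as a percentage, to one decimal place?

98.6%

Entropy H = −Σ p log₂ p ≈ 2.3851 bits.
Huffman merges: 1/20+7/100→3/25; 3/25+9/50→3/10; 1/5+21/100→41/100; 29/100+3/10→59/100; 41/100+59/100→1. L = 121/50 ≈ 2.4200.
Efficiency = H/L = 2.3851/2.4200 = 98.6%.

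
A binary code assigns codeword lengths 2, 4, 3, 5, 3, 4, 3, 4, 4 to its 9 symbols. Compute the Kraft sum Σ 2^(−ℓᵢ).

With common denominator 2^5 = 32: Σ 2^(−ℓᵢ) = 8/32 + 2/32 + 4/32 + 1/32 + 4/32 + 2/32 + 4/32 + 2/32 + 2/32 = 29/32 = 0.90625.

0.90625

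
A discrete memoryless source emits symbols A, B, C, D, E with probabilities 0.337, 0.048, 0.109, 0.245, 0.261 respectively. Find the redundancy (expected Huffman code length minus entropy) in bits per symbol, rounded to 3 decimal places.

Entropy H = −Σ p log₂ p ≈ 2.0906 bits.
Huffman merges: 6/125+109/1000→157/1000; 157/1000+49/200→201/500; 261/1000+337/1000→299/500; 201/500+299/500→1. L = 2157/1000 ≈ 2.1570.
L − H = 2.1570 − 2.0906 = 0.066 bits.

0.066 bits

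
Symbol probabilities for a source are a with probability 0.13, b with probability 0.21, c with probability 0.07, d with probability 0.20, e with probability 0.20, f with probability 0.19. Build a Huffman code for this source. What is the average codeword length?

Repeatedly combine the two least-probable nodes; the expected code length is the sum of the merged weights.
merge 7/100 + 13/100 → 1/5
merge 19/100 + 1/5 → 39/100
merge 1/5 + 1/5 → 2/5
merge 21/100 + 39/100 → 3/5
merge 2/5 + 3/5 → 1
L = 1/5 + 39/100 + 2/5 + 3/5 + 1 = 259/100 = 2.59 bits/symbol.

2.59 bits/symbol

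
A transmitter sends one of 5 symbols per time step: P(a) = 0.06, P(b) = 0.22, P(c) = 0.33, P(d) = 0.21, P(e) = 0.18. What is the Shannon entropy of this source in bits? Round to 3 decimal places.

H = −Σ pᵢ log₂ pᵢ.
−0.06·log₂(0.06) = 0.2435
−0.22·log₂(0.22) = 0.4806
−0.33·log₂(0.33) = 0.5278
−0.21·log₂(0.21) = 0.4728
−0.18·log₂(0.18) = 0.4453
Sum ≈ 2.1701 → 2.170 bits.

2.170 bits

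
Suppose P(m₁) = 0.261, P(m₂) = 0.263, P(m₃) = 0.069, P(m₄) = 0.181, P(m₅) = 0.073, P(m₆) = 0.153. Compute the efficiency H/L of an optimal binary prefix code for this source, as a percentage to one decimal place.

99.1%

Entropy H = −Σ p log₂ p ≈ 2.4151 bits.
Huffman merges: 69/1000+73/1000→71/500; 71/500+153/1000→59/200; 181/1000+261/1000→221/500; 263/1000+59/200→279/500; 221/500+279/500→1. L = 2437/1000 ≈ 2.4370.
Efficiency = H/L = 2.4151/2.4370 = 99.1%.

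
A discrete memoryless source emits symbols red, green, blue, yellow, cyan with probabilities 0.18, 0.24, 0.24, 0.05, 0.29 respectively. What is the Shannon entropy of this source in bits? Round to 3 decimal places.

H = −Σ pᵢ log₂ pᵢ.
−0.18·log₂(0.18) = 0.4453
−0.24·log₂(0.24) = 0.4941
−0.24·log₂(0.24) = 0.4941
−0.05·log₂(0.05) = 0.2161
−0.29·log₂(0.29) = 0.5179
Sum ≈ 2.1676 → 2.168 bits.

2.168 bits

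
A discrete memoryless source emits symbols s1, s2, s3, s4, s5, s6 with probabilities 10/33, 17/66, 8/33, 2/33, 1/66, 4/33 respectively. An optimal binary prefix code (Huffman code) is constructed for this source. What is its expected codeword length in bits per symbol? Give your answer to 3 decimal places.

2.273 bits/symbol

Repeatedly combine the two least-probable nodes; the expected code length is the sum of the merged weights.
merge 1/66 + 2/33 → 5/66
merge 5/66 + 4/33 → 13/66
merge 13/66 + 8/33 → 29/66
merge 17/66 + 10/33 → 37/66
merge 29/66 + 37/66 → 1
L = 5/66 + 13/66 + 29/66 + 37/66 + 1 = 25/11 ≈ 2.273 bits/symbol.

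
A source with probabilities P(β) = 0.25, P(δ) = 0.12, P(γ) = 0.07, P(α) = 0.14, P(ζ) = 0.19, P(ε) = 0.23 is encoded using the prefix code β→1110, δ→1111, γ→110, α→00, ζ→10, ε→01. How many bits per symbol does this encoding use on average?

2.81 bits/symbol

L̄ = Σ pᵢ·ℓᵢ = 0.25·4 + 0.12·4 + 0.07·3 + 0.14·2 + 0.19·2 + 0.23·2 = 2.81 bits/symbol.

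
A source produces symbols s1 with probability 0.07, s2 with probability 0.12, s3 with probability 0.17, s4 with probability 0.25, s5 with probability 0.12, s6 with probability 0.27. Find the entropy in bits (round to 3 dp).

2.447 bits

H = −Σ pᵢ log₂ pᵢ.
−0.07·log₂(0.07) = 0.2686
−0.12·log₂(0.12) = 0.3671
−0.17·log₂(0.17) = 0.4346
−0.25·log₂(0.25) = 0.5000
−0.12·log₂(0.12) = 0.3671
−0.27·log₂(0.27) = 0.5100
Sum ≈ 2.4473 → 2.447 bits.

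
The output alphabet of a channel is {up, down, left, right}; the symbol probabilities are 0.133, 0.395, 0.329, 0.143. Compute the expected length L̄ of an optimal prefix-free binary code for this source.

Repeatedly combine the two least-probable nodes; the expected code length is the sum of the merged weights.
merge 133/1000 + 143/1000 → 69/250
merge 69/250 + 329/1000 → 121/200
merge 79/200 + 121/200 → 1
L = 69/250 + 121/200 + 1 = 1881/1000 = 1.881 bits/symbol.

1.881 bits/symbol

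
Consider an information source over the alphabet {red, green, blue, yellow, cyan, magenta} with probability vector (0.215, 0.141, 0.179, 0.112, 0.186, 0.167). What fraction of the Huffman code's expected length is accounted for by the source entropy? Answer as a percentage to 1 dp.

98.3%

Entropy H = −Σ p log₂ p ≈ 2.5559 bits.
Huffman merges: 14/125+141/1000→253/1000; 167/1000+179/1000→173/500; 93/500+43/200→401/1000; 253/1000+173/500→599/1000; 401/1000+599/1000→1. L = 2599/1000 ≈ 2.5990.
Efficiency = H/L = 2.5559/2.5990 = 98.3%.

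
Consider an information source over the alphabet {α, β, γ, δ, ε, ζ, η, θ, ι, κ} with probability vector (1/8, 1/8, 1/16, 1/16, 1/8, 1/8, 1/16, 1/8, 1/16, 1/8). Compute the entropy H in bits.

3.25 bits

Each probability is a power of 1/2, so log₂(1/p) is an integer.
H = Σ p·log₂(1/p) = 1/8·3 + 1/8·3 + 1/16·4 + 1/16·4 + 1/8·3 + 1/8·3 + 1/16·4 + 1/8·3 + 1/16·4 + 1/8·3 = 3.25 bits.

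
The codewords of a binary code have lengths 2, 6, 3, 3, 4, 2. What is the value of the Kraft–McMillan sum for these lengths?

With common denominator 2^6 = 64: Σ 2^(−ℓᵢ) = 16/64 + 1/64 + 8/64 + 8/64 + 4/64 + 16/64 = 53/64 = 0.828125.

0.828125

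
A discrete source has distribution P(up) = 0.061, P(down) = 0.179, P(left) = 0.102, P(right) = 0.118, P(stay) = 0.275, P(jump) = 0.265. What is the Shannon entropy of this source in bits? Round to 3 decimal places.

H = −Σ pᵢ log₂ pᵢ.
−0.061·log₂(0.061) = 0.2461
−0.179·log₂(0.179) = 0.4443
−0.102·log₂(0.102) = 0.3359
−0.118·log₂(0.118) = 0.3638
−0.275·log₂(0.275) = 0.5122
−0.265·log₂(0.265) = 0.5077
Sum ≈ 2.4101 → 2.410 bits.

2.410 bits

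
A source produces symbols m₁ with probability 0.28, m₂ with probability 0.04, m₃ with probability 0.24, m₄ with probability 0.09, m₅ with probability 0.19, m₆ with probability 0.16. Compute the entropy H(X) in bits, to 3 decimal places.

H = −Σ pᵢ log₂ pᵢ.
−0.28·log₂(0.28) = 0.5142
−0.04·log₂(0.04) = 0.1858
−0.24·log₂(0.24) = 0.4941
−0.09·log₂(0.09) = 0.3127
−0.19·log₂(0.19) = 0.4552
−0.16·log₂(0.16) = 0.4230
Sum ≈ 2.3850 → 2.385 bits.

2.385 bits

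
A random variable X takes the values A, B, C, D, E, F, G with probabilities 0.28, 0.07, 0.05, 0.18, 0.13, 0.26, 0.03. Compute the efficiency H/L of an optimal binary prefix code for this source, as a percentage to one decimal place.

Entropy H = −Σ p log₂ p ≈ 2.4839 bits.
Huffman merges: 3/100+1/20→2/25; 7/100+2/25→3/20; 13/100+3/20→7/25; 9/50+13/50→11/25; 7/25+7/25→14/25; 11/25+14/25→1. L = 251/100 ≈ 2.5100.
Efficiency = H/L = 2.4839/2.5100 = 99.0%.

99.0%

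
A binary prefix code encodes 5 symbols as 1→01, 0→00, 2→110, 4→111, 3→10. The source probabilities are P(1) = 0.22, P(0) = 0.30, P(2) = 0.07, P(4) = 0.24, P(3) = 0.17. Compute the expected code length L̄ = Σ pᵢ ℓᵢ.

L̄ = Σ pᵢ·ℓᵢ = 0.22·2 + 0.30·2 + 0.07·3 + 0.24·3 + 0.17·2 = 2.31 bits/symbol.

2.31 bits/symbol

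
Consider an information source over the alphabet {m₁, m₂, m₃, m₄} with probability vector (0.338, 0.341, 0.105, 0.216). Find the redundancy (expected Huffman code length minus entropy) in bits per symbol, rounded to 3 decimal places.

0.103 bits

Entropy H = −Σ p log₂ p ≈ 1.8772 bits.
Huffman merges: 21/200+27/125→321/1000; 321/1000+169/500→659/1000; 341/1000+659/1000→1. L = 99/50 ≈ 1.9800.
L − H = 1.9800 − 1.8772 = 0.103 bits.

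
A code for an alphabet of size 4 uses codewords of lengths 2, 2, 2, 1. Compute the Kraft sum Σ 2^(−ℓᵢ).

1.25

With common denominator 2^2 = 4: Σ 2^(−ℓᵢ) = 1/4 + 1/4 + 1/4 + 2/4 = 5/4 = 1.25.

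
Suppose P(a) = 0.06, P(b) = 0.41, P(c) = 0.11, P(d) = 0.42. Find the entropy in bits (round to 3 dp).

1.647 bits

H = −Σ pᵢ log₂ pᵢ.
−0.06·log₂(0.06) = 0.2435
−0.41·log₂(0.41) = 0.5274
−0.11·log₂(0.11) = 0.3503
−0.42·log₂(0.42) = 0.5256
Sum ≈ 1.6469 → 1.647 bits.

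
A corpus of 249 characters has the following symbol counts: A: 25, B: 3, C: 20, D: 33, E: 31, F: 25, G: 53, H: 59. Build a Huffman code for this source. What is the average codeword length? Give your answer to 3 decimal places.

2.835 bits/symbol

Probabilities are the counts divided by 249.
Repeatedly combine the two least-probable nodes; the expected code length is the sum of the merged weights.
merge 1/83 + 20/249 → 23/249
merge 23/249 + 25/249 → 16/83
merge 25/249 + 31/249 → 56/249
merge 11/83 + 16/83 → 27/83
merge 53/249 + 56/249 → 109/249
merge 59/249 + 27/83 → 140/249
merge 109/249 + 140/249 → 1
L = 23/249 + 16/83 + 56/249 + 27/83 + 109/249 + 140/249 + 1 = 706/249 ≈ 2.835 bits/symbol.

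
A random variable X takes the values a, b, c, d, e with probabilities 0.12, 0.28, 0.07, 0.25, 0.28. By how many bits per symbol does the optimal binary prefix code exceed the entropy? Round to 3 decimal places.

Entropy H = −Σ p log₂ p ≈ 2.1641 bits.
Huffman merges: 7/100+3/25→19/100; 19/100+1/4→11/25; 7/25+7/25→14/25; 11/25+14/25→1. L = 219/100 ≈ 2.1900.
L − H = 2.1900 − 2.1641 = 0.026 bits.

0.026 bits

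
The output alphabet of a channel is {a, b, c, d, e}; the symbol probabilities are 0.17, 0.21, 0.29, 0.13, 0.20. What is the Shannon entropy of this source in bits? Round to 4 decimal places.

2.2723 bits

H = −Σ pᵢ log₂ pᵢ.
−0.17·log₂(0.17) = 0.4346
−0.21·log₂(0.21) = 0.4728
−0.29·log₂(0.29) = 0.5179
−0.13·log₂(0.13) = 0.3826
−0.20·log₂(0.20) = 0.4644
Sum ≈ 2.2723 → 2.2723 bits.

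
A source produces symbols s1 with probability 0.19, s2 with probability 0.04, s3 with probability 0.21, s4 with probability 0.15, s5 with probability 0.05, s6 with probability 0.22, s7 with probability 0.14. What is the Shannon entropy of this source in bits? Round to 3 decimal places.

2.618 bits

H = −Σ pᵢ log₂ pᵢ.
−0.19·log₂(0.19) = 0.4552
−0.04·log₂(0.04) = 0.1858
−0.21·log₂(0.21) = 0.4728
−0.15·log₂(0.15) = 0.4105
−0.05·log₂(0.05) = 0.2161
−0.22·log₂(0.22) = 0.4806
−0.14·log₂(0.14) = 0.3971
Sum ≈ 2.6181 → 2.618 bits.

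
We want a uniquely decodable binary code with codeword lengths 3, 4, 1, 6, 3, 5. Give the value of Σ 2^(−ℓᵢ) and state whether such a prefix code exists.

0.859375; yes

With common denominator 2^6 = 64: Σ 2^(−ℓᵢ) = 8/64 + 4/64 + 32/64 + 1/64 + 8/64 + 2/64 = 55/64 = 0.859375.
Kraft's inequality requires Σ ≤ 1; here Σ = 0.859375 ≤ 1, so such a prefix code exists.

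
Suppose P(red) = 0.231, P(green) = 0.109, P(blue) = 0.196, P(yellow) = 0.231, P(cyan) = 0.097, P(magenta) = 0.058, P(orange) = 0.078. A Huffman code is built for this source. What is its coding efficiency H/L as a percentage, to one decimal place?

Entropy H = −Σ p log₂ p ≈ 2.6378 bits.
Huffman merges: 29/500+39/500→17/125; 97/1000+109/1000→103/500; 17/125+49/250→83/250; 103/500+231/1000→437/1000; 231/1000+83/250→563/1000; 437/1000+563/1000→1. L = 1337/500 ≈ 2.6740.
Efficiency = H/L = 2.6378/2.6740 = 98.6%.

98.6%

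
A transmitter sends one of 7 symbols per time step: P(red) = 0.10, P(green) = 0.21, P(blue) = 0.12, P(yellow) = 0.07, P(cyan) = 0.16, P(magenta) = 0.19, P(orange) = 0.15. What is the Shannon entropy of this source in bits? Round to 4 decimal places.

2.7294 bits

H = −Σ pᵢ log₂ pᵢ.
−0.10·log₂(0.10) = 0.3322
−0.21·log₂(0.21) = 0.4728
−0.12·log₂(0.12) = 0.3671
−0.07·log₂(0.07) = 0.2686
−0.16·log₂(0.16) = 0.4230
−0.19·log₂(0.19) = 0.4552
−0.15·log₂(0.15) = 0.4105
Sum ≈ 2.7294 → 2.7294 bits.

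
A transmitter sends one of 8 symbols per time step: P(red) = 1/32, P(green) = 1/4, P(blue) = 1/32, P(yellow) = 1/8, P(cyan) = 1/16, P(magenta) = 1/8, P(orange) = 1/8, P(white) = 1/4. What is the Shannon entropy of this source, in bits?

2.6875 bits

Each probability is a power of 1/2, so log₂(1/p) is an integer.
H = Σ p·log₂(1/p) = 1/32·5 + 1/4·2 + 1/32·5 + 1/8·3 + 1/16·4 + 1/8·3 + 1/8·3 + 1/4·2 = 2.6875 bits.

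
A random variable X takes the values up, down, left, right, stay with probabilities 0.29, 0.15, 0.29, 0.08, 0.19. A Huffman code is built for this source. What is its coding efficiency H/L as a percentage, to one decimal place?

98.3%

Entropy H = −Σ p log₂ p ≈ 2.1931 bits.
Huffman merges: 2/25+3/20→23/100; 19/100+23/100→21/50; 29/100+29/100→29/50; 21/50+29/50→1. L = 223/100 ≈ 2.2300.
Efficiency = H/L = 2.1931/2.2300 = 98.3%.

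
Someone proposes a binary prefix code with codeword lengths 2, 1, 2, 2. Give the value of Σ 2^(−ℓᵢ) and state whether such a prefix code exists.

1.25; no

With common denominator 2^2 = 4: Σ 2^(−ℓᵢ) = 1/4 + 2/4 + 1/4 + 1/4 = 5/4 = 1.25.
Kraft's inequality requires Σ ≤ 1; here Σ = 1.25 > 1, so no such prefix code exists.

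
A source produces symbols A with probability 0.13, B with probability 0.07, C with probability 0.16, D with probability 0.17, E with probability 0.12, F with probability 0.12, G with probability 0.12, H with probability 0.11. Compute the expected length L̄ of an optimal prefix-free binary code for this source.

3 bits/symbol

Repeatedly combine the two least-probable nodes; the expected code length is the sum of the merged weights.
merge 7/100 + 11/100 → 9/50
merge 3/25 + 3/25 → 6/25
merge 3/25 + 13/100 → 1/4
merge 4/25 + 17/100 → 33/100
merge 9/50 + 6/25 → 21/50
merge 1/4 + 33/100 → 29/50
merge 21/50 + 29/50 → 1
L = 9/50 + 6/25 + 1/4 + 33/100 + 21/50 + 29/50 + 1 = 3 bits/symbol.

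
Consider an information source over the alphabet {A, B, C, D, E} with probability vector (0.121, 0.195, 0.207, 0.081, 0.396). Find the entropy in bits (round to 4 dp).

H = −Σ pᵢ log₂ pᵢ.
−0.121·log₂(0.121) = 0.3687
−0.195·log₂(0.195) = 0.4599
−0.207·log₂(0.207) = 0.4704
−0.081·log₂(0.081) = 0.2937
−0.396·log₂(0.396) = 0.5292
Sum ≈ 2.1219 → 2.1219 bits.

2.1219 bits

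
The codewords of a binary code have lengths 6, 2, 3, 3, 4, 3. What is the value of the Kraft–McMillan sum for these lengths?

With common denominator 2^6 = 64: Σ 2^(−ℓᵢ) = 1/64 + 16/64 + 8/64 + 8/64 + 4/64 + 8/64 = 45/64 = 0.703125.

0.703125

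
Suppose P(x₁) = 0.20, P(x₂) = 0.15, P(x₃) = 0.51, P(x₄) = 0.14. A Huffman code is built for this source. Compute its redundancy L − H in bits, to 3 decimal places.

0.013 bits

Entropy H = −Σ p log₂ p ≈ 1.7675 bits.
Huffman merges: 7/50+3/20→29/100; 1/5+29/100→49/100; 49/100+51/100→1. L = 89/50 ≈ 1.7800.
L − H = 1.7800 − 1.7675 = 0.013 bits.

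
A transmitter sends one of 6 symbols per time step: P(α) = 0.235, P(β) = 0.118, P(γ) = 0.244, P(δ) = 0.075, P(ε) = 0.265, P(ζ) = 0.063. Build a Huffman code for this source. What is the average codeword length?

2.394 bits/symbol

Repeatedly combine the two least-probable nodes; the expected code length is the sum of the merged weights.
merge 63/1000 + 3/40 → 69/500
merge 59/500 + 69/500 → 32/125
merge 47/200 + 61/250 → 479/1000
merge 32/125 + 53/200 → 521/1000
merge 479/1000 + 521/1000 → 1
L = 69/500 + 32/125 + 479/1000 + 521/1000 + 1 = 1197/500 = 2.394 bits/symbol.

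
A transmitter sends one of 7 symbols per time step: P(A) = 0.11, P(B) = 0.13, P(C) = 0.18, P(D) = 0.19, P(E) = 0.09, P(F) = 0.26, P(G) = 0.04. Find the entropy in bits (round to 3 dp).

2.637 bits

H = −Σ pᵢ log₂ pᵢ.
−0.11·log₂(0.11) = 0.3503
−0.13·log₂(0.13) = 0.3826
−0.18·log₂(0.18) = 0.4453
−0.19·log₂(0.19) = 0.4552
−0.09·log₂(0.09) = 0.3127
−0.26·log₂(0.26) = 0.5053
−0.04·log₂(0.04) = 0.1858
Sum ≈ 2.6372 → 2.637 bits.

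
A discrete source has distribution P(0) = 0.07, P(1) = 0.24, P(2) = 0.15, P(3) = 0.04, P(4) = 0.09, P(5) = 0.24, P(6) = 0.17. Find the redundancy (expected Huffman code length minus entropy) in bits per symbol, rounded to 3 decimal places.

Entropy H = −Σ p log₂ p ≈ 2.6004 bits.
Huffman merges: 1/25+7/100→11/100; 9/100+11/100→1/5; 3/20+17/100→8/25; 1/5+6/25→11/25; 6/25+8/25→14/25; 11/25+14/25→1. L = 263/100 ≈ 2.6300.
L − H = 2.6300 − 2.6004 = 0.030 bits.

0.030 bits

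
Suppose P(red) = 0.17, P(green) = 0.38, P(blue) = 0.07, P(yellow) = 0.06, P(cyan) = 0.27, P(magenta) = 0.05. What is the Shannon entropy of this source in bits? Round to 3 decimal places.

H = −Σ pᵢ log₂ pᵢ.
−0.17·log₂(0.17) = 0.4346
−0.38·log₂(0.38) = 0.5305
−0.07·log₂(0.07) = 0.2686
−0.06·log₂(0.06) = 0.2435
−0.27·log₂(0.27) = 0.5100
−0.05·log₂(0.05) = 0.2161
Sum ≈ 2.2032 → 2.203 bits.

2.203 bits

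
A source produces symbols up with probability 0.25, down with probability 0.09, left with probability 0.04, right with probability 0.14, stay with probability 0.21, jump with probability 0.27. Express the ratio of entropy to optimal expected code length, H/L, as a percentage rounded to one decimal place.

Entropy H = −Σ p log₂ p ≈ 2.3784 bits.
Huffman merges: 1/25+9/100→13/100; 13/100+7/50→27/100; 21/100+1/4→23/50; 27/100+27/100→27/50; 23/50+27/50→1. L = 12/5 ≈ 2.4000.
Efficiency = H/L = 2.3784/2.4000 = 99.1%.

99.1%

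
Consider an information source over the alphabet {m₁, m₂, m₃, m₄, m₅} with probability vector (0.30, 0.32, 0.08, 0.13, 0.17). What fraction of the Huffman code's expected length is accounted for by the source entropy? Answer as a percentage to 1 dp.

97.6%

Entropy H = −Σ p log₂ p ≈ 2.1559 bits.
Huffman merges: 2/25+13/100→21/100; 17/100+21/100→19/50; 3/10+8/25→31/50; 19/50+31/50→1. L = 221/100 ≈ 2.2100.
Efficiency = H/L = 2.1559/2.2100 = 97.6%.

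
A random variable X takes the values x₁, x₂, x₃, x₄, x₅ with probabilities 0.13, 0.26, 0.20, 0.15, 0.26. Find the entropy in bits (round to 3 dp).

2.268 bits

H = −Σ pᵢ log₂ pᵢ.
−0.13·log₂(0.13) = 0.3826
−0.26·log₂(0.26) = 0.5053
−0.20·log₂(0.20) = 0.4644
−0.15·log₂(0.15) = 0.4105
−0.26·log₂(0.26) = 0.5053
Sum ≈ 2.2682 → 2.268 bits.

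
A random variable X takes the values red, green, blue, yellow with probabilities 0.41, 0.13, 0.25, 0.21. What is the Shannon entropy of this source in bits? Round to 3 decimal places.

1.883 bits

H = −Σ pᵢ log₂ pᵢ.
−0.41·log₂(0.41) = 0.5274
−0.13·log₂(0.13) = 0.3826
−0.25·log₂(0.25) = 0.5000
−0.21·log₂(0.21) = 0.4728
Sum ≈ 1.8829 → 1.883 bits.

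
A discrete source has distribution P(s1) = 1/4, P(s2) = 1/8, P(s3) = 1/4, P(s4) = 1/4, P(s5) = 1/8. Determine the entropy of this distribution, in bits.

Each probability is a power of 1/2, so log₂(1/p) is an integer.
H = Σ p·log₂(1/p) = 1/4·2 + 1/8·3 + 1/4·2 + 1/4·2 + 1/8·3 = 2.25 bits.

2.25 bits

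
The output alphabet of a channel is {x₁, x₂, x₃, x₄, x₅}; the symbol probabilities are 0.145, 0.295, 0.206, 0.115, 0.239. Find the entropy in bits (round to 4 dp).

2.2454 bits

H = −Σ pᵢ log₂ pᵢ.
−0.145·log₂(0.145) = 0.4040
−0.295·log₂(0.295) = 0.5196
−0.206·log₂(0.206) = 0.4695
−0.115·log₂(0.115) = 0.3588
−0.239·log₂(0.239) = 0.4935
Sum ≈ 2.2454 → 2.2454 bits.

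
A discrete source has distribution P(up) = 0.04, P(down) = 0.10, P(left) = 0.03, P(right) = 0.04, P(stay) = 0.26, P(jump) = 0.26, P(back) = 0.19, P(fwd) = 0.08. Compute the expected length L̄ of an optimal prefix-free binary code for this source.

Repeatedly combine the two least-probable nodes; the expected code length is the sum of the merged weights.
merge 3/100 + 1/25 → 7/100
merge 1/25 + 7/100 → 11/100
merge 2/25 + 1/10 → 9/50
merge 11/100 + 9/50 → 29/100
merge 19/100 + 13/50 → 9/20
merge 13/50 + 29/100 → 11/20
merge 9/20 + 11/20 → 1
L = 7/100 + 11/100 + 9/50 + 29/100 + 9/20 + 11/20 + 1 = 53/20 = 2.65 bits/symbol.

2.65 bits/symbol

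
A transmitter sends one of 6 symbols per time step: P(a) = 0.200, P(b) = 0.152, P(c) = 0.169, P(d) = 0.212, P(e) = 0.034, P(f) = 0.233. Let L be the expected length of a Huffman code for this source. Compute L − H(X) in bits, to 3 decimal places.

0.100 bits

Entropy H = −Σ p log₂ p ≈ 2.4409 bits.
Huffman merges: 17/500+19/125→93/500; 169/1000+93/500→71/200; 1/5+53/250→103/250; 233/1000+71/200→147/250; 103/250+147/250→1. L = 2541/1000 ≈ 2.5410.
L − H = 2.5410 − 2.4409 = 0.100 bits.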